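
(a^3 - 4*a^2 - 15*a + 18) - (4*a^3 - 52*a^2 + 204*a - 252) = -3*a^3 + 48*a^2 - 219*a + 270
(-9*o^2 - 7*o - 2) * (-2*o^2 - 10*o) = 18*o^4 + 104*o^3 + 74*o^2 + 20*o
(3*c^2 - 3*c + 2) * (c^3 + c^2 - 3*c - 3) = 3*c^5 - 10*c^3 + 2*c^2 + 3*c - 6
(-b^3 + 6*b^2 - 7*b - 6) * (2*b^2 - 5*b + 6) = -2*b^5 + 17*b^4 - 50*b^3 + 59*b^2 - 12*b - 36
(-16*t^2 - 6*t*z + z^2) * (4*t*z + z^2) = -64*t^3*z - 40*t^2*z^2 - 2*t*z^3 + z^4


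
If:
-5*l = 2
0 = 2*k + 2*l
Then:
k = 2/5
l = -2/5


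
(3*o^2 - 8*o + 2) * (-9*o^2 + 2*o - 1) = -27*o^4 + 78*o^3 - 37*o^2 + 12*o - 2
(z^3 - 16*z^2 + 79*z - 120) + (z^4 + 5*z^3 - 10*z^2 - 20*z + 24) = z^4 + 6*z^3 - 26*z^2 + 59*z - 96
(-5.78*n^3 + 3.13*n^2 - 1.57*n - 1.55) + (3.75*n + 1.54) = -5.78*n^3 + 3.13*n^2 + 2.18*n - 0.01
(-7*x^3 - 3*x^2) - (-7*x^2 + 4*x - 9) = -7*x^3 + 4*x^2 - 4*x + 9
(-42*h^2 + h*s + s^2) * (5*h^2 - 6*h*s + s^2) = -210*h^4 + 257*h^3*s - 43*h^2*s^2 - 5*h*s^3 + s^4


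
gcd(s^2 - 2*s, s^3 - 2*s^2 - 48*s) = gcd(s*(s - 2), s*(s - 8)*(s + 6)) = s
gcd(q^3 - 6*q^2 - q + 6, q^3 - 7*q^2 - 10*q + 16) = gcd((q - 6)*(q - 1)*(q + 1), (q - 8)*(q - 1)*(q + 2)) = q - 1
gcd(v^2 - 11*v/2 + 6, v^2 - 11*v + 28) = v - 4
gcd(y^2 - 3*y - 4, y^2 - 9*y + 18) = 1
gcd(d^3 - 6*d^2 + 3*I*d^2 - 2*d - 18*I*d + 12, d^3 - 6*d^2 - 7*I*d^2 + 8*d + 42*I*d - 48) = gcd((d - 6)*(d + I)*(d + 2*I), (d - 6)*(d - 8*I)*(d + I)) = d^2 + d*(-6 + I) - 6*I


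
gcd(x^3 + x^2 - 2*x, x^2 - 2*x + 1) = x - 1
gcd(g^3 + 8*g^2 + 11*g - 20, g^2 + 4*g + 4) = 1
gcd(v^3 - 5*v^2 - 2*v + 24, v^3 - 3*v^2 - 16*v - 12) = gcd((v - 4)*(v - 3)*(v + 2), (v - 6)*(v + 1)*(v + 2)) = v + 2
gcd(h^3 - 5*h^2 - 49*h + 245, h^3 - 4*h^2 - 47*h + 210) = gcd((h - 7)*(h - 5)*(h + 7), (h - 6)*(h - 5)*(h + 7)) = h^2 + 2*h - 35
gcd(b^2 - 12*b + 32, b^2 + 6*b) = 1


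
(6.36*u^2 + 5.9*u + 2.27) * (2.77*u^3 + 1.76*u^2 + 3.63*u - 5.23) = 17.6172*u^5 + 27.5366*u^4 + 39.7587*u^3 - 7.8506*u^2 - 22.6169*u - 11.8721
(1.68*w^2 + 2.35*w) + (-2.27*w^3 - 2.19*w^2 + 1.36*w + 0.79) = -2.27*w^3 - 0.51*w^2 + 3.71*w + 0.79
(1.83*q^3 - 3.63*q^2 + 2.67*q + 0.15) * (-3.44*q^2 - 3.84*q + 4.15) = -6.2952*q^5 + 5.46*q^4 + 12.3489*q^3 - 25.8333*q^2 + 10.5045*q + 0.6225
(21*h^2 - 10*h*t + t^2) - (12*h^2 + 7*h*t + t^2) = 9*h^2 - 17*h*t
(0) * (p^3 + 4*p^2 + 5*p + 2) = 0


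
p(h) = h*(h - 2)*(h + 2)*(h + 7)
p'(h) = h*(h - 2)*(h + 2) + h*(h - 2)*(h + 7) + h*(h + 2)*(h + 7) + (h - 2)*(h + 2)*(h + 7) = 4*h^3 + 21*h^2 - 8*h - 28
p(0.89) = -22.53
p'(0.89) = -15.67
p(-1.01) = 18.03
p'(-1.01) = -2.62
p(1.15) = -25.09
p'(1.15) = -3.34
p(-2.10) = -4.22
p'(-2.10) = 44.37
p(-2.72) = -39.56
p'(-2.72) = 68.63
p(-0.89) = 17.44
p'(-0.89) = -7.07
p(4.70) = 994.77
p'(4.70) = 813.58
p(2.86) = 117.86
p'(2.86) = 214.47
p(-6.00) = -192.00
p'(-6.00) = -88.00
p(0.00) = 0.00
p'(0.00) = -28.00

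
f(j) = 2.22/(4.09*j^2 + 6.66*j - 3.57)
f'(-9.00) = 0.00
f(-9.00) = 0.01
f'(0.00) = -1.16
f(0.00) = -0.62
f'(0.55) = -14.00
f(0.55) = 1.67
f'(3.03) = -0.02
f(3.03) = 0.04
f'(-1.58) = 0.92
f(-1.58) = -0.57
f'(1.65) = -0.13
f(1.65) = 0.12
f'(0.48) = -72.56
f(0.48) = 3.90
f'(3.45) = -0.02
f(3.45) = 0.03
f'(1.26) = -0.29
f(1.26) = 0.20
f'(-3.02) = 0.22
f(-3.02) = 0.16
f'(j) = 2.22*(-8.18*j - 6.66)/(4.09*j^2 + 6.66*j - 3.57)^2 = (-18.1596*j - 14.7852)/(4.09*j^2 + 6.66*j - 3.57)^2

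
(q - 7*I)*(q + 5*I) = q^2 - 2*I*q + 35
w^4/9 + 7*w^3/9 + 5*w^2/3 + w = w*(w/3 + 1/3)*(w/3 + 1)*(w + 3)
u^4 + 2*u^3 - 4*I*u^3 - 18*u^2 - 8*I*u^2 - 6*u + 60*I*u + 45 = (u - 3)*(u + 5)*(u - 3*I)*(u - I)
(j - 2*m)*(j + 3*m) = j^2 + j*m - 6*m^2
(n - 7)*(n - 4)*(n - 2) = n^3 - 13*n^2 + 50*n - 56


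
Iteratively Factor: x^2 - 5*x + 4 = (x - 1)*(x - 4)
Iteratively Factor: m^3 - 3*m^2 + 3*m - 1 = (m - 1)*(m^2 - 2*m + 1) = (m - 1)^2*(m - 1)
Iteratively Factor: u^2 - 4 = (u - 2)*(u + 2)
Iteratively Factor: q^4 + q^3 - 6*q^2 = (q - 2)*(q^3 + 3*q^2) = q*(q - 2)*(q^2 + 3*q) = q^2*(q - 2)*(q + 3)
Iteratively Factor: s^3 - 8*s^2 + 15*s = (s - 3)*(s^2 - 5*s) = (s - 5)*(s - 3)*(s)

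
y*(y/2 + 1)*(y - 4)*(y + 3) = y^4/2 + y^3/2 - 7*y^2 - 12*y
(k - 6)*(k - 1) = k^2 - 7*k + 6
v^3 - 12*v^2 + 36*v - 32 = (v - 8)*(v - 2)^2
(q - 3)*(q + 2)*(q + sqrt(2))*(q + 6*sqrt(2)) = q^4 - q^3 + 7*sqrt(2)*q^3 - 7*sqrt(2)*q^2 + 6*q^2 - 42*sqrt(2)*q - 12*q - 72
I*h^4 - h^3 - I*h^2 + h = h*(h - 1)*(h + I)*(I*h + I)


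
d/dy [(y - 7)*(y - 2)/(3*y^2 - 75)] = (3*y^2 - 26*y + 75)/(y^4 - 50*y^2 + 625)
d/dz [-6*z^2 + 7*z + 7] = 7 - 12*z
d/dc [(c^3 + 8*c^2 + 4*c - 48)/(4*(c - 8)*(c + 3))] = (c^4 - 10*c^3 - 116*c^2 - 288*c - 336)/(4*(c^4 - 10*c^3 - 23*c^2 + 240*c + 576))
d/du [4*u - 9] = 4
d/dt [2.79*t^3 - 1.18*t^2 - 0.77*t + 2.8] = 8.37*t^2 - 2.36*t - 0.77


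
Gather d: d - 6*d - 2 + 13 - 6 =5 - 5*d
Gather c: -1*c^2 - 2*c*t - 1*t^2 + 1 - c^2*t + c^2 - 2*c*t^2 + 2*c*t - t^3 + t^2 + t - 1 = -c^2*t - 2*c*t^2 - t^3 + t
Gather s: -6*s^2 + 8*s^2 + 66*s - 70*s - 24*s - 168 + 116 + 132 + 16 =2*s^2 - 28*s + 96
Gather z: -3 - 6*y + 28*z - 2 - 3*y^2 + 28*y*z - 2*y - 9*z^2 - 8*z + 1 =-3*y^2 - 8*y - 9*z^2 + z*(28*y + 20) - 4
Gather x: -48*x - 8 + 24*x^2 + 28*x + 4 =24*x^2 - 20*x - 4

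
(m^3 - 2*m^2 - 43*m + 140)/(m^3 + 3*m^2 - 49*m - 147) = (m^2 - 9*m + 20)/(m^2 - 4*m - 21)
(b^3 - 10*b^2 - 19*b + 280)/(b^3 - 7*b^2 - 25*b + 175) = (b - 8)/(b - 5)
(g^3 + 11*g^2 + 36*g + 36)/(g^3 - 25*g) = (g^3 + 11*g^2 + 36*g + 36)/(g*(g^2 - 25))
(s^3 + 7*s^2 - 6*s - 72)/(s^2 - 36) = (s^2 + s - 12)/(s - 6)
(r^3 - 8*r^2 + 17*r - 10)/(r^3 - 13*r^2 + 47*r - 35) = (r - 2)/(r - 7)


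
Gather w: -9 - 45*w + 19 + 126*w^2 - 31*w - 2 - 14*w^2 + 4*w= 112*w^2 - 72*w + 8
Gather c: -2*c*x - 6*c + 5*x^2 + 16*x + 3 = c*(-2*x - 6) + 5*x^2 + 16*x + 3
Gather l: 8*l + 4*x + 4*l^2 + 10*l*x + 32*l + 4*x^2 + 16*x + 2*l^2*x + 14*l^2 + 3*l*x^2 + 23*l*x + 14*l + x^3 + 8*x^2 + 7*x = l^2*(2*x + 18) + l*(3*x^2 + 33*x + 54) + x^3 + 12*x^2 + 27*x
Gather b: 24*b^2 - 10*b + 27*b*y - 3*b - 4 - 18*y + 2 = 24*b^2 + b*(27*y - 13) - 18*y - 2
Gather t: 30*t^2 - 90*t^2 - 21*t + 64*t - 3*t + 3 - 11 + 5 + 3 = -60*t^2 + 40*t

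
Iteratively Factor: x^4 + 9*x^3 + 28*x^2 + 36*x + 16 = (x + 1)*(x^3 + 8*x^2 + 20*x + 16) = (x + 1)*(x + 2)*(x^2 + 6*x + 8) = (x + 1)*(x + 2)^2*(x + 4)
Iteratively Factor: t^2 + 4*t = (t + 4)*(t)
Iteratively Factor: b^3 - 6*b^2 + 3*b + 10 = (b - 2)*(b^2 - 4*b - 5) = (b - 5)*(b - 2)*(b + 1)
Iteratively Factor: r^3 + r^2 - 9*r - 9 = (r + 1)*(r^2 - 9) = (r + 1)*(r + 3)*(r - 3)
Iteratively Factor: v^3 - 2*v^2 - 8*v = (v - 4)*(v^2 + 2*v) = (v - 4)*(v + 2)*(v)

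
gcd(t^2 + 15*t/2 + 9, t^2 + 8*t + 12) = t + 6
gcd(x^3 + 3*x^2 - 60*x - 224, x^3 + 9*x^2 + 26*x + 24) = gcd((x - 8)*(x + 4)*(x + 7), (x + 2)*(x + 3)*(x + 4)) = x + 4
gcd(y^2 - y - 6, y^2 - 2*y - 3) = y - 3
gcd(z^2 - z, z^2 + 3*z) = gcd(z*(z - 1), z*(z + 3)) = z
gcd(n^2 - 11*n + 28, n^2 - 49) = n - 7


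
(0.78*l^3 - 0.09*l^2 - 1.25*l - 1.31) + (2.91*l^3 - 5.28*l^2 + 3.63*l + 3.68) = 3.69*l^3 - 5.37*l^2 + 2.38*l + 2.37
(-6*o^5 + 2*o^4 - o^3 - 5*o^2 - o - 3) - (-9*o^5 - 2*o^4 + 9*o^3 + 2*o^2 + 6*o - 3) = 3*o^5 + 4*o^4 - 10*o^3 - 7*o^2 - 7*o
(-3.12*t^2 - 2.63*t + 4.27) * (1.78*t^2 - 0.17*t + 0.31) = -5.5536*t^4 - 4.151*t^3 + 7.0805*t^2 - 1.5412*t + 1.3237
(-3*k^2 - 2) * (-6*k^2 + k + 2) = 18*k^4 - 3*k^3 + 6*k^2 - 2*k - 4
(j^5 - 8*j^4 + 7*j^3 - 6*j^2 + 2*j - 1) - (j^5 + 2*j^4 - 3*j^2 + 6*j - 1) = -10*j^4 + 7*j^3 - 3*j^2 - 4*j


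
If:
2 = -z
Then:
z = -2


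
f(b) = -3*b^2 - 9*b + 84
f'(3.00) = -27.00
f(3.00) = 30.00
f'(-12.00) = 63.00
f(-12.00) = -240.00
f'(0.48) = -11.88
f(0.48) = 78.99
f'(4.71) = -37.26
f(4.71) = -24.94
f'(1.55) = -18.30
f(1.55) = 62.84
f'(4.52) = -36.12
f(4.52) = -17.97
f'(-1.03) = -2.82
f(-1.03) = 90.09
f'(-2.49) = 5.94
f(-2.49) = 87.81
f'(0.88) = -14.28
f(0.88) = 73.76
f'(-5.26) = 22.56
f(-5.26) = 48.34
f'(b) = -6*b - 9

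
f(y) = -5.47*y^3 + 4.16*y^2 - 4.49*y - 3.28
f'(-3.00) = -177.14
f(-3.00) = 195.32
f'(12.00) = -2267.69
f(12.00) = -8910.28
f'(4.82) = -345.63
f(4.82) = -540.81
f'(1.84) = -44.74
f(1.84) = -31.53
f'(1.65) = -35.44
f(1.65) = -23.93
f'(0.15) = -3.61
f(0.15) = -3.88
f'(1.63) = -34.53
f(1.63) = -23.24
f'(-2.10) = -94.33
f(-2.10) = 75.15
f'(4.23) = -262.92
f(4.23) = -361.85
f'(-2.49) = -126.95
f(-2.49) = 118.14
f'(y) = -16.41*y^2 + 8.32*y - 4.49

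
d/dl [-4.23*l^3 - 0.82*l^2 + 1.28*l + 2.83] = -12.69*l^2 - 1.64*l + 1.28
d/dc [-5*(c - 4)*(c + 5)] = -10*c - 5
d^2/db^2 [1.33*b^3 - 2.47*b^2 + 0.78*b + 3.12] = 7.98*b - 4.94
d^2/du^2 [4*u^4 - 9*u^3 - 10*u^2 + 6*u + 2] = 48*u^2 - 54*u - 20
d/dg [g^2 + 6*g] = 2*g + 6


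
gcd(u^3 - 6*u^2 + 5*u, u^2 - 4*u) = u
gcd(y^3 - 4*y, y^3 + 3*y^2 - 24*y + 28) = y - 2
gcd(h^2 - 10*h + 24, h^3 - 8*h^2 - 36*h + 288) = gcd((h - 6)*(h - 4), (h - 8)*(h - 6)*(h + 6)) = h - 6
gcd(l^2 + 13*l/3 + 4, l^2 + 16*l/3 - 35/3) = 1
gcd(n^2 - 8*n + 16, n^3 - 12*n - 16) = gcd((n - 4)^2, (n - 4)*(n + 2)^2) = n - 4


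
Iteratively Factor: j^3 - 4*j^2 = (j)*(j^2 - 4*j) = j*(j - 4)*(j)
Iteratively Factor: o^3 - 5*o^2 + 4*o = (o - 1)*(o^2 - 4*o) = (o - 4)*(o - 1)*(o)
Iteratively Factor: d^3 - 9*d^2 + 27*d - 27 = (d - 3)*(d^2 - 6*d + 9) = (d - 3)^2*(d - 3)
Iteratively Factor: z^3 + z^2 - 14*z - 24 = (z - 4)*(z^2 + 5*z + 6) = (z - 4)*(z + 2)*(z + 3)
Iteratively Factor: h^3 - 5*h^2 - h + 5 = (h + 1)*(h^2 - 6*h + 5) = (h - 5)*(h + 1)*(h - 1)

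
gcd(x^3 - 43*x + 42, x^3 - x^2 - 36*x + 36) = x^2 - 7*x + 6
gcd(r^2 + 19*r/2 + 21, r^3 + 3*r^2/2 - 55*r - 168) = r^2 + 19*r/2 + 21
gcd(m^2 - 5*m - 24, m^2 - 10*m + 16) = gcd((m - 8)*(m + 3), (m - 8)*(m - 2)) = m - 8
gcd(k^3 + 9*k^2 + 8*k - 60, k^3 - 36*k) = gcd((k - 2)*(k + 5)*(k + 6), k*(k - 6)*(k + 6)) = k + 6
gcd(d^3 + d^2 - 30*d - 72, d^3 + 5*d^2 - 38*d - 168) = d^2 - 2*d - 24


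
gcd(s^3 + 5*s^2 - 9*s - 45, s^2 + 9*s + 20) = s + 5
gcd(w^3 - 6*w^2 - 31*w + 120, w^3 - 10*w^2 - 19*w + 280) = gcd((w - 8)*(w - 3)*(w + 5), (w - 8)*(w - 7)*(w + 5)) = w^2 - 3*w - 40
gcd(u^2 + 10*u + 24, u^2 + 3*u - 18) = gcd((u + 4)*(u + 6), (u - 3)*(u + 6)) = u + 6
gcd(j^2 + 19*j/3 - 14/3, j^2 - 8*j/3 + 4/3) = j - 2/3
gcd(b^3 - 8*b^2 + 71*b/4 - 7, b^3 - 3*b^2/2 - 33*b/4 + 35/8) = b^2 - 4*b + 7/4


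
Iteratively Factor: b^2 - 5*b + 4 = (b - 1)*(b - 4)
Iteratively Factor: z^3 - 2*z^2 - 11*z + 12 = (z - 4)*(z^2 + 2*z - 3) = (z - 4)*(z - 1)*(z + 3)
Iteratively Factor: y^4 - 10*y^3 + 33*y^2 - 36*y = (y)*(y^3 - 10*y^2 + 33*y - 36) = y*(y - 3)*(y^2 - 7*y + 12) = y*(y - 4)*(y - 3)*(y - 3)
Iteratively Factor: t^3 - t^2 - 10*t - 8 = (t + 1)*(t^2 - 2*t - 8) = (t + 1)*(t + 2)*(t - 4)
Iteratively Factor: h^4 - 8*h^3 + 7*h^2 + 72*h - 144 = (h - 3)*(h^3 - 5*h^2 - 8*h + 48) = (h - 4)*(h - 3)*(h^2 - h - 12) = (h - 4)^2*(h - 3)*(h + 3)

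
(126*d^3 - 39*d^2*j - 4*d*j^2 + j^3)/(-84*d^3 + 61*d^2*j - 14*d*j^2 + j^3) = (-6*d - j)/(4*d - j)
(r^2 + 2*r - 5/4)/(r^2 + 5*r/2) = (r - 1/2)/r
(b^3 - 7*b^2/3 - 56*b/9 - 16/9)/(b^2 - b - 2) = (-9*b^3 + 21*b^2 + 56*b + 16)/(9*(-b^2 + b + 2))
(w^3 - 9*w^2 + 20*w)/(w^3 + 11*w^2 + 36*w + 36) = w*(w^2 - 9*w + 20)/(w^3 + 11*w^2 + 36*w + 36)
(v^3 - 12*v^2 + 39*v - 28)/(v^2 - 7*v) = v - 5 + 4/v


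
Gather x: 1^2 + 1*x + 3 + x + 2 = 2*x + 6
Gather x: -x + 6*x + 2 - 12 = 5*x - 10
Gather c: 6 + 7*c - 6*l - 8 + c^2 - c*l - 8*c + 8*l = c^2 + c*(-l - 1) + 2*l - 2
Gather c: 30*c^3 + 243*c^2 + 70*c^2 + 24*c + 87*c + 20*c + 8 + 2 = 30*c^3 + 313*c^2 + 131*c + 10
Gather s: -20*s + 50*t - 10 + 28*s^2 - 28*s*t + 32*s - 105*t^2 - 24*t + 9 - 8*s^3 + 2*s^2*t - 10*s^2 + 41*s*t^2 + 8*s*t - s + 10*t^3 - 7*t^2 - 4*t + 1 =-8*s^3 + s^2*(2*t + 18) + s*(41*t^2 - 20*t + 11) + 10*t^3 - 112*t^2 + 22*t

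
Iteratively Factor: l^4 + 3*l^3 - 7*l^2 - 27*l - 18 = (l + 1)*(l^3 + 2*l^2 - 9*l - 18) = (l - 3)*(l + 1)*(l^2 + 5*l + 6) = (l - 3)*(l + 1)*(l + 2)*(l + 3)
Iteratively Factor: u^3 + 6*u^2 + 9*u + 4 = (u + 4)*(u^2 + 2*u + 1) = (u + 1)*(u + 4)*(u + 1)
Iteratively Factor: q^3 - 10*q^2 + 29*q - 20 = (q - 5)*(q^2 - 5*q + 4) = (q - 5)*(q - 4)*(q - 1)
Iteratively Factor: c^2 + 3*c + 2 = (c + 2)*(c + 1)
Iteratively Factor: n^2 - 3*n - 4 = (n - 4)*(n + 1)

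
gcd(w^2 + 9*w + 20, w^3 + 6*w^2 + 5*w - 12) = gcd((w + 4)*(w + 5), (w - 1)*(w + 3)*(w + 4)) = w + 4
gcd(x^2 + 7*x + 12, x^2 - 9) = x + 3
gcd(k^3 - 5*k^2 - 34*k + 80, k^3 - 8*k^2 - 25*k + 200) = k^2 - 3*k - 40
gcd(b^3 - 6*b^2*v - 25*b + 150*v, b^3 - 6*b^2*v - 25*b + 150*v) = -b^3 + 6*b^2*v + 25*b - 150*v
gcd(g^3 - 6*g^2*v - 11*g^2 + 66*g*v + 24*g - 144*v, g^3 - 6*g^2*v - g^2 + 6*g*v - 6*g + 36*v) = -g^2 + 6*g*v + 3*g - 18*v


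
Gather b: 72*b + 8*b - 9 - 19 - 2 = 80*b - 30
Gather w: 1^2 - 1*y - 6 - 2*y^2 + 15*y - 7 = -2*y^2 + 14*y - 12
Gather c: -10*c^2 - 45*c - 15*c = -10*c^2 - 60*c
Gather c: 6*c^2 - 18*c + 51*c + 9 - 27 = 6*c^2 + 33*c - 18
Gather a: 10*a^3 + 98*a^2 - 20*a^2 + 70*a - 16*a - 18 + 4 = 10*a^3 + 78*a^2 + 54*a - 14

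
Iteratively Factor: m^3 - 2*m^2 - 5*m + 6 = (m + 2)*(m^2 - 4*m + 3) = (m - 3)*(m + 2)*(m - 1)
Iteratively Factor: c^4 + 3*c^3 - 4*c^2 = (c)*(c^3 + 3*c^2 - 4*c) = c*(c - 1)*(c^2 + 4*c) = c^2*(c - 1)*(c + 4)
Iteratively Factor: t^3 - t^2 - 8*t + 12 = (t - 2)*(t^2 + t - 6) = (t - 2)*(t + 3)*(t - 2)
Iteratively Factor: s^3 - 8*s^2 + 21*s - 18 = (s - 3)*(s^2 - 5*s + 6) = (s - 3)^2*(s - 2)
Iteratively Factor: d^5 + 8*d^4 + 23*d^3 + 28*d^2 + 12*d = (d + 2)*(d^4 + 6*d^3 + 11*d^2 + 6*d) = (d + 1)*(d + 2)*(d^3 + 5*d^2 + 6*d) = (d + 1)*(d + 2)*(d + 3)*(d^2 + 2*d) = (d + 1)*(d + 2)^2*(d + 3)*(d)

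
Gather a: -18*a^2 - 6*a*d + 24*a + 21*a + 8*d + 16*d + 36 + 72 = -18*a^2 + a*(45 - 6*d) + 24*d + 108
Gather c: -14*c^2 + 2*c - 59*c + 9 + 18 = -14*c^2 - 57*c + 27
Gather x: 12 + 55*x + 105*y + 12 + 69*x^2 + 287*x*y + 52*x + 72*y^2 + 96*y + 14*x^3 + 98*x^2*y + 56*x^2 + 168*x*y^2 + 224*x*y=14*x^3 + x^2*(98*y + 125) + x*(168*y^2 + 511*y + 107) + 72*y^2 + 201*y + 24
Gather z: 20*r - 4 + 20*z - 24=20*r + 20*z - 28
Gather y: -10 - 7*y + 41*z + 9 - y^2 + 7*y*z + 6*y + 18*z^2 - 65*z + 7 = -y^2 + y*(7*z - 1) + 18*z^2 - 24*z + 6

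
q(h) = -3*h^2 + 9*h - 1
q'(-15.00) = 99.00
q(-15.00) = -811.00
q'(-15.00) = 99.00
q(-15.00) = -811.00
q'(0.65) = 5.10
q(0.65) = 3.58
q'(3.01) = -9.06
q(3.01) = -1.09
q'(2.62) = -6.72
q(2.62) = 1.99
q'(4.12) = -15.72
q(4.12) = -14.84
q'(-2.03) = 21.18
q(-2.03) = -31.63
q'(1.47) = 0.18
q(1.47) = 5.75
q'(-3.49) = 29.94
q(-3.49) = -68.95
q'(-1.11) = 15.66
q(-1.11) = -14.69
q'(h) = 9 - 6*h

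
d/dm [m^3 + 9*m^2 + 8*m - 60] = 3*m^2 + 18*m + 8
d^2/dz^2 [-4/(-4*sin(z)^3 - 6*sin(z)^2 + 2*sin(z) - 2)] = 2*((sin(z) - 9*sin(3*z) - 12*cos(2*z))*(2*sin(z)^3 + 3*sin(z)^2 - sin(z) + 1)/2 + 2*(6*sin(z)^2 + 6*sin(z) - 1)^2*cos(z)^2)/(2*sin(z)^3 + 3*sin(z)^2 - sin(z) + 1)^3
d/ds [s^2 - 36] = 2*s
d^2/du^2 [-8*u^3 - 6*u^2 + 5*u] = -48*u - 12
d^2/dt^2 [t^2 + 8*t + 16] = 2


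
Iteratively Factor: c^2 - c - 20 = (c - 5)*(c + 4)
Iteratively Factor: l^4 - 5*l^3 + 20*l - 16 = (l + 2)*(l^3 - 7*l^2 + 14*l - 8) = (l - 1)*(l + 2)*(l^2 - 6*l + 8) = (l - 2)*(l - 1)*(l + 2)*(l - 4)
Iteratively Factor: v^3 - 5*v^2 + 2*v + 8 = (v + 1)*(v^2 - 6*v + 8) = (v - 4)*(v + 1)*(v - 2)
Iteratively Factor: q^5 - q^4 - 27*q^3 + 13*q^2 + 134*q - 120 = (q + 4)*(q^4 - 5*q^3 - 7*q^2 + 41*q - 30) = (q - 2)*(q + 4)*(q^3 - 3*q^2 - 13*q + 15) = (q - 2)*(q - 1)*(q + 4)*(q^2 - 2*q - 15) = (q - 2)*(q - 1)*(q + 3)*(q + 4)*(q - 5)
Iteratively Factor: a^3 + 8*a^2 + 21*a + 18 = (a + 3)*(a^2 + 5*a + 6) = (a + 3)^2*(a + 2)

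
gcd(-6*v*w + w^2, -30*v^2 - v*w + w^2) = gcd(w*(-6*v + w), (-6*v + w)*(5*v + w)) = 6*v - w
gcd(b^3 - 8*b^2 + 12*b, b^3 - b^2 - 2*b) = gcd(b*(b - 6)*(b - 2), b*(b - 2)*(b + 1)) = b^2 - 2*b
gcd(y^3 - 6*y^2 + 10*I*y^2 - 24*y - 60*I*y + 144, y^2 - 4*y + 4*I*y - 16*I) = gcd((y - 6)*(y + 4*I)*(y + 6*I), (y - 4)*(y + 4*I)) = y + 4*I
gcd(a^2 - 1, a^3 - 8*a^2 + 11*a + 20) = a + 1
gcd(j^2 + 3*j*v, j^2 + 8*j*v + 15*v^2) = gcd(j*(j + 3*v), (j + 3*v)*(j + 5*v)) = j + 3*v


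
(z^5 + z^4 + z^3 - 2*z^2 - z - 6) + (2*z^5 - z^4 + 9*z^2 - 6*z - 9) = 3*z^5 + z^3 + 7*z^2 - 7*z - 15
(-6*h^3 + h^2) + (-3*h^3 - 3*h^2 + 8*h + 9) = -9*h^3 - 2*h^2 + 8*h + 9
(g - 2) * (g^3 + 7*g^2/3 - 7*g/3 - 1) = g^4 + g^3/3 - 7*g^2 + 11*g/3 + 2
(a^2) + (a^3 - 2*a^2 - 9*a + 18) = a^3 - a^2 - 9*a + 18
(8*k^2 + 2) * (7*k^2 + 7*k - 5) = 56*k^4 + 56*k^3 - 26*k^2 + 14*k - 10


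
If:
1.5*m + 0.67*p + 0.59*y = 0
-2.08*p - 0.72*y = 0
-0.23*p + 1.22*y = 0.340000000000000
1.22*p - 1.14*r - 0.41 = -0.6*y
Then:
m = -0.06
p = -0.09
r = -0.32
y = 0.26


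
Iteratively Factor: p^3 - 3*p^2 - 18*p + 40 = (p - 2)*(p^2 - p - 20) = (p - 2)*(p + 4)*(p - 5)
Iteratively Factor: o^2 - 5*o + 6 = (o - 2)*(o - 3)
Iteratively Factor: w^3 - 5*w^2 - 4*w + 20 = (w - 5)*(w^2 - 4) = (w - 5)*(w - 2)*(w + 2)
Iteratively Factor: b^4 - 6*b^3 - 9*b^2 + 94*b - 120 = (b + 4)*(b^3 - 10*b^2 + 31*b - 30) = (b - 5)*(b + 4)*(b^2 - 5*b + 6) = (b - 5)*(b - 2)*(b + 4)*(b - 3)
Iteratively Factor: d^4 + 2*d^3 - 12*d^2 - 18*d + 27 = (d - 3)*(d^3 + 5*d^2 + 3*d - 9) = (d - 3)*(d - 1)*(d^2 + 6*d + 9) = (d - 3)*(d - 1)*(d + 3)*(d + 3)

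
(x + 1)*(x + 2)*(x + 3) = x^3 + 6*x^2 + 11*x + 6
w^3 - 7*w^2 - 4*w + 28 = (w - 7)*(w - 2)*(w + 2)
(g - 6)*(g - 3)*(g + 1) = g^3 - 8*g^2 + 9*g + 18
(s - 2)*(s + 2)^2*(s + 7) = s^4 + 9*s^3 + 10*s^2 - 36*s - 56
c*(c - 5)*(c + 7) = c^3 + 2*c^2 - 35*c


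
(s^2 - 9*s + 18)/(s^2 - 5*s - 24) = (-s^2 + 9*s - 18)/(-s^2 + 5*s + 24)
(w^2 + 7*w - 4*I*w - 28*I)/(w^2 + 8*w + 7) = (w - 4*I)/(w + 1)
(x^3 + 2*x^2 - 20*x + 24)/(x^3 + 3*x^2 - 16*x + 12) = (x - 2)/(x - 1)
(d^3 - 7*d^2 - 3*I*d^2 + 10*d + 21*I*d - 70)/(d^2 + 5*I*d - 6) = (d^2 - d*(7 + 5*I) + 35*I)/(d + 3*I)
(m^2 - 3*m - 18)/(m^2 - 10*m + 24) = (m + 3)/(m - 4)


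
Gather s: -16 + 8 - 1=-9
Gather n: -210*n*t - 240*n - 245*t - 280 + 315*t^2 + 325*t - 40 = n*(-210*t - 240) + 315*t^2 + 80*t - 320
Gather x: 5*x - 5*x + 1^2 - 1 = 0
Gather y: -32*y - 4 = -32*y - 4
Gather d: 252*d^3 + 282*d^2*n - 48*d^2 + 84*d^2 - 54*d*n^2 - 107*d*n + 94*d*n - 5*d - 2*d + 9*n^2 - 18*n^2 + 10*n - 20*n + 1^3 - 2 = 252*d^3 + d^2*(282*n + 36) + d*(-54*n^2 - 13*n - 7) - 9*n^2 - 10*n - 1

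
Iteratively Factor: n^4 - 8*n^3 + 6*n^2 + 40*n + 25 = (n - 5)*(n^3 - 3*n^2 - 9*n - 5) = (n - 5)*(n + 1)*(n^2 - 4*n - 5) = (n - 5)*(n + 1)^2*(n - 5)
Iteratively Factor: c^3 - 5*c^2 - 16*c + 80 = (c + 4)*(c^2 - 9*c + 20) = (c - 4)*(c + 4)*(c - 5)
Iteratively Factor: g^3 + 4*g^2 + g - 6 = (g + 2)*(g^2 + 2*g - 3) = (g + 2)*(g + 3)*(g - 1)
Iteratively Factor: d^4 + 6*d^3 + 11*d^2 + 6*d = (d)*(d^3 + 6*d^2 + 11*d + 6) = d*(d + 2)*(d^2 + 4*d + 3) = d*(d + 2)*(d + 3)*(d + 1)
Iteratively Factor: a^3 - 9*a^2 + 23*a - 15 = (a - 3)*(a^2 - 6*a + 5) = (a - 3)*(a - 1)*(a - 5)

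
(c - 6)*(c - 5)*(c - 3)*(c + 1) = c^4 - 13*c^3 + 49*c^2 - 27*c - 90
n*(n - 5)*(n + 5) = n^3 - 25*n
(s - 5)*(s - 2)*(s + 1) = s^3 - 6*s^2 + 3*s + 10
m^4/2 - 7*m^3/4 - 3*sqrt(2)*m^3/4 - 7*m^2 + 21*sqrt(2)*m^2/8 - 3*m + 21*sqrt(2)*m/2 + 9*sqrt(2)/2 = (m/2 + 1)*(m - 6)*(m + 1/2)*(m - 3*sqrt(2)/2)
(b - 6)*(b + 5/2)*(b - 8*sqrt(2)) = b^3 - 8*sqrt(2)*b^2 - 7*b^2/2 - 15*b + 28*sqrt(2)*b + 120*sqrt(2)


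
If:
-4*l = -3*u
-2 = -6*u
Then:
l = 1/4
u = 1/3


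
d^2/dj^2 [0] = 0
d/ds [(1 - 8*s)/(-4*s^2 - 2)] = 2*(-4*s^2 + s + 2)/(4*s^4 + 4*s^2 + 1)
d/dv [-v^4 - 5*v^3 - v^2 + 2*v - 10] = -4*v^3 - 15*v^2 - 2*v + 2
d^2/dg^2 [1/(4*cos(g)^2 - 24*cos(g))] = (-2*(1 - cos(2*g))^2 - 45*cos(g) - 38*cos(2*g) + 9*cos(3*g) + 114)/(8*(cos(g) - 6)^3*cos(g)^3)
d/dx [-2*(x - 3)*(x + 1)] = 4 - 4*x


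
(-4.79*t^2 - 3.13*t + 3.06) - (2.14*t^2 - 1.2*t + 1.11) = -6.93*t^2 - 1.93*t + 1.95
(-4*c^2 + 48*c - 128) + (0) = -4*c^2 + 48*c - 128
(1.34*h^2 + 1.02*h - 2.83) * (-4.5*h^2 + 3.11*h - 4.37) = -6.03*h^4 - 0.4226*h^3 + 10.0514*h^2 - 13.2587*h + 12.3671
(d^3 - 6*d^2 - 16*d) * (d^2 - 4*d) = d^5 - 10*d^4 + 8*d^3 + 64*d^2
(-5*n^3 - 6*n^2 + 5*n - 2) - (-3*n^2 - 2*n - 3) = -5*n^3 - 3*n^2 + 7*n + 1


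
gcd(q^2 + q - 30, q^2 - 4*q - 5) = q - 5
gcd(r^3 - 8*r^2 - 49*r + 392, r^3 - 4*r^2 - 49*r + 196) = r^2 - 49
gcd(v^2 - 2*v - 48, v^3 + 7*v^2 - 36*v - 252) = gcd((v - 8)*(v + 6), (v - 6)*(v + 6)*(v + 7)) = v + 6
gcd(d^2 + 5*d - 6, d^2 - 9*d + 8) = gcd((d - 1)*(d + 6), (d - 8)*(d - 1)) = d - 1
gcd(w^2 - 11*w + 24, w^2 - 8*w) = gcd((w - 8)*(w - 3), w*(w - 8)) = w - 8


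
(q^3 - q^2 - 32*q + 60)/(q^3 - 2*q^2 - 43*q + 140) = (q^2 + 4*q - 12)/(q^2 + 3*q - 28)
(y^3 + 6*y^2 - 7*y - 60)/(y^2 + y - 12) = y + 5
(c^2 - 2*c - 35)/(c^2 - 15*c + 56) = (c + 5)/(c - 8)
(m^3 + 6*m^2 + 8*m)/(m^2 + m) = (m^2 + 6*m + 8)/(m + 1)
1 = 1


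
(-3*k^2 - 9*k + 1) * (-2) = 6*k^2 + 18*k - 2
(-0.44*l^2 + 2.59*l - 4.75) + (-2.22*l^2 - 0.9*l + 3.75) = -2.66*l^2 + 1.69*l - 1.0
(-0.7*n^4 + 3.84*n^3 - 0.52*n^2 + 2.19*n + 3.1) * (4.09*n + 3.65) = -2.863*n^5 + 13.1506*n^4 + 11.8892*n^3 + 7.0591*n^2 + 20.6725*n + 11.315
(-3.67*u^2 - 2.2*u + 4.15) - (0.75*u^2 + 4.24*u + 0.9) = -4.42*u^2 - 6.44*u + 3.25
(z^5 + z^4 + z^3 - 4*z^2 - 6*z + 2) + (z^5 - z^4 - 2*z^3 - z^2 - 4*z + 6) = 2*z^5 - z^3 - 5*z^2 - 10*z + 8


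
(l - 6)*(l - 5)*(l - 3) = l^3 - 14*l^2 + 63*l - 90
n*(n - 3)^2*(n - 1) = n^4 - 7*n^3 + 15*n^2 - 9*n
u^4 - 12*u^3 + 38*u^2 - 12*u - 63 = (u - 7)*(u - 3)^2*(u + 1)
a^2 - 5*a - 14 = (a - 7)*(a + 2)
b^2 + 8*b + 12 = (b + 2)*(b + 6)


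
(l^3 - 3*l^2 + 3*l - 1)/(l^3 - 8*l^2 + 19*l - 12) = (l^2 - 2*l + 1)/(l^2 - 7*l + 12)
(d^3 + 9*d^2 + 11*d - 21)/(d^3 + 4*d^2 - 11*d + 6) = (d^2 + 10*d + 21)/(d^2 + 5*d - 6)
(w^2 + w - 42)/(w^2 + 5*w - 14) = (w - 6)/(w - 2)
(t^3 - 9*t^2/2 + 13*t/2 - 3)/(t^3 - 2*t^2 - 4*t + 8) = (2*t^2 - 5*t + 3)/(2*(t^2 - 4))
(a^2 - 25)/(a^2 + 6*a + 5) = (a - 5)/(a + 1)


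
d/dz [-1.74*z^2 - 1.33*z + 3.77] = -3.48*z - 1.33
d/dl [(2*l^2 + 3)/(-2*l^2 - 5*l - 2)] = (-10*l^2 + 4*l + 15)/(4*l^4 + 20*l^3 + 33*l^2 + 20*l + 4)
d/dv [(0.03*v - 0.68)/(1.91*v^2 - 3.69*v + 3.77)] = (-0.0573*v^2 + 2.5976*v - 2.3961)/(3.6481*v^4 - 14.0958*v^3 + 28.0175*v^2 - 27.8226*v + 14.2129)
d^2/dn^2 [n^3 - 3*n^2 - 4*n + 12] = 6*n - 6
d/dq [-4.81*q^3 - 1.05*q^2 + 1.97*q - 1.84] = -14.43*q^2 - 2.1*q + 1.97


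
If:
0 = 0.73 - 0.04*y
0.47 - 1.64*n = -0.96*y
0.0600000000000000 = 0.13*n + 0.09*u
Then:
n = 10.97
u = -15.18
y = 18.25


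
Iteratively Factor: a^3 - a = (a - 1)*(a^2 + a) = a*(a - 1)*(a + 1)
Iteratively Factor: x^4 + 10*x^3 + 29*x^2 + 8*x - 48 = (x + 3)*(x^3 + 7*x^2 + 8*x - 16) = (x - 1)*(x + 3)*(x^2 + 8*x + 16) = (x - 1)*(x + 3)*(x + 4)*(x + 4)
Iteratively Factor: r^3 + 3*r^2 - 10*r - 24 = (r + 4)*(r^2 - r - 6) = (r + 2)*(r + 4)*(r - 3)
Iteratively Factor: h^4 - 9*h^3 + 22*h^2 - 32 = (h - 4)*(h^3 - 5*h^2 + 2*h + 8) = (h - 4)^2*(h^2 - h - 2) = (h - 4)^2*(h - 2)*(h + 1)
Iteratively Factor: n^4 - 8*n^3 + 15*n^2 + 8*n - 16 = (n + 1)*(n^3 - 9*n^2 + 24*n - 16) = (n - 4)*(n + 1)*(n^2 - 5*n + 4) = (n - 4)*(n - 1)*(n + 1)*(n - 4)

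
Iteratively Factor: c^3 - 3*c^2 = (c - 3)*(c^2) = c*(c - 3)*(c)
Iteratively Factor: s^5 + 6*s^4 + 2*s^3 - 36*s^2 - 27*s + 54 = (s + 3)*(s^4 + 3*s^3 - 7*s^2 - 15*s + 18) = (s - 2)*(s + 3)*(s^3 + 5*s^2 + 3*s - 9) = (s - 2)*(s - 1)*(s + 3)*(s^2 + 6*s + 9) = (s - 2)*(s - 1)*(s + 3)^2*(s + 3)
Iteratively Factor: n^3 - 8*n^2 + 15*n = (n - 5)*(n^2 - 3*n) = (n - 5)*(n - 3)*(n)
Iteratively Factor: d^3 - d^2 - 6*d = (d)*(d^2 - d - 6) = d*(d - 3)*(d + 2)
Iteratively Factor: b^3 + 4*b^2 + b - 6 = (b - 1)*(b^2 + 5*b + 6) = (b - 1)*(b + 3)*(b + 2)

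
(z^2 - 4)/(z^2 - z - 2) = (z + 2)/(z + 1)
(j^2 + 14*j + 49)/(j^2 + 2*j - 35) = (j + 7)/(j - 5)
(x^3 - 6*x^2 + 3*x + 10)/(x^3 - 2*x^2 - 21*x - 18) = (x^2 - 7*x + 10)/(x^2 - 3*x - 18)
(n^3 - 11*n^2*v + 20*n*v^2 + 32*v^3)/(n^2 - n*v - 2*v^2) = (-n^2 + 12*n*v - 32*v^2)/(-n + 2*v)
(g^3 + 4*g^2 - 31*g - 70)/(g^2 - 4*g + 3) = (g^3 + 4*g^2 - 31*g - 70)/(g^2 - 4*g + 3)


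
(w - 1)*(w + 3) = w^2 + 2*w - 3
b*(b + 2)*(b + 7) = b^3 + 9*b^2 + 14*b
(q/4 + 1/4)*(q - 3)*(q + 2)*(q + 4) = q^4/4 + q^3 - 7*q^2/4 - 17*q/2 - 6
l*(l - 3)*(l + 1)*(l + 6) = l^4 + 4*l^3 - 15*l^2 - 18*l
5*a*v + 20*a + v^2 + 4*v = (5*a + v)*(v + 4)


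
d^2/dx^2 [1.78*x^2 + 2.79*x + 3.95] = 3.56000000000000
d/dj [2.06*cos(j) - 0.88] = -2.06*sin(j)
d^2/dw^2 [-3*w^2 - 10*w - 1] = -6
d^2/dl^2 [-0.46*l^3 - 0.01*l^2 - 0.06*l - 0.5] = -2.76*l - 0.02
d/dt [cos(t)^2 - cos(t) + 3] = sin(t) - sin(2*t)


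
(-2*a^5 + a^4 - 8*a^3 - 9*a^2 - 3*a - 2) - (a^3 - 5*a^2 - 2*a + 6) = -2*a^5 + a^4 - 9*a^3 - 4*a^2 - a - 8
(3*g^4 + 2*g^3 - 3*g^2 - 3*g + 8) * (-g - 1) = -3*g^5 - 5*g^4 + g^3 + 6*g^2 - 5*g - 8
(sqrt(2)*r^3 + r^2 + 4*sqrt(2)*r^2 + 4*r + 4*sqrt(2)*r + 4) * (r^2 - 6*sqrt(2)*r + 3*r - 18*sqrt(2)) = sqrt(2)*r^5 - 11*r^4 + 7*sqrt(2)*r^4 - 77*r^3 + 10*sqrt(2)*r^3 - 176*r^2 - 30*sqrt(2)*r^2 - 96*sqrt(2)*r - 132*r - 72*sqrt(2)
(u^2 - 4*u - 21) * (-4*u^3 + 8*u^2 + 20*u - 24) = -4*u^5 + 24*u^4 + 72*u^3 - 272*u^2 - 324*u + 504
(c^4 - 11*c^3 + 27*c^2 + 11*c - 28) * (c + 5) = c^5 - 6*c^4 - 28*c^3 + 146*c^2 + 27*c - 140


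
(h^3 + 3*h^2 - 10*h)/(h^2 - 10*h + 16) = h*(h + 5)/(h - 8)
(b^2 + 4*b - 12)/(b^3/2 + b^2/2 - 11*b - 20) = 2*(b^2 + 4*b - 12)/(b^3 + b^2 - 22*b - 40)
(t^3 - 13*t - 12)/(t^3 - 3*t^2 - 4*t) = (t + 3)/t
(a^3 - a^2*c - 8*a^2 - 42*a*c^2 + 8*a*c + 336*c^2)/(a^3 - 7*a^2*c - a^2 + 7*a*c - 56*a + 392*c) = (a + 6*c)/(a + 7)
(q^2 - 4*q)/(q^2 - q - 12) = q/(q + 3)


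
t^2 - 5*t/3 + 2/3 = (t - 1)*(t - 2/3)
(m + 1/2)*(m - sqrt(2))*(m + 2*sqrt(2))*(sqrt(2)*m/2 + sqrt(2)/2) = sqrt(2)*m^4/2 + m^3 + 3*sqrt(2)*m^3/4 - 7*sqrt(2)*m^2/4 + 3*m^2/2 - 3*sqrt(2)*m + m/2 - sqrt(2)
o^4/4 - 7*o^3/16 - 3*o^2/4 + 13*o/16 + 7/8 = (o/4 + 1/4)*(o - 2)*(o - 7/4)*(o + 1)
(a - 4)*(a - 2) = a^2 - 6*a + 8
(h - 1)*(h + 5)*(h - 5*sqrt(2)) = h^3 - 5*sqrt(2)*h^2 + 4*h^2 - 20*sqrt(2)*h - 5*h + 25*sqrt(2)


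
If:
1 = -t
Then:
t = -1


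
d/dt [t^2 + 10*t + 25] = 2*t + 10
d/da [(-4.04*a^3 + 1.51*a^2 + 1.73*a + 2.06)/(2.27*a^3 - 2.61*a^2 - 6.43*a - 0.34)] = (7.11670000000001*a^4 + 44.1002*a^3 - 15.1018*a^2 + 9.7264*a + 12.6576)/(5.1529*a^6 - 11.8494*a^5 - 22.3801*a^4 + 32.021*a^3 + 43.1197*a^2 + 4.3724*a + 0.1156)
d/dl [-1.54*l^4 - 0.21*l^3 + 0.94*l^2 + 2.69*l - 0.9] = -6.16*l^3 - 0.63*l^2 + 1.88*l + 2.69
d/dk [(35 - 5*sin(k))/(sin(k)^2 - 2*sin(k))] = 5*(cos(k) - 14/tan(k) + 14*cos(k)/sin(k)^2)/(sin(k) - 2)^2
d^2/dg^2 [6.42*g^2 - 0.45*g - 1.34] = 12.8400000000000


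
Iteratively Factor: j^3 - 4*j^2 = (j)*(j^2 - 4*j) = j*(j - 4)*(j)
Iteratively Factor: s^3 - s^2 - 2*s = (s + 1)*(s^2 - 2*s) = (s - 2)*(s + 1)*(s)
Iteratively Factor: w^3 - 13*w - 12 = (w - 4)*(w^2 + 4*w + 3) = (w - 4)*(w + 3)*(w + 1)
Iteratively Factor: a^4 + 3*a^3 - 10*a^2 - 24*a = (a - 3)*(a^3 + 6*a^2 + 8*a) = (a - 3)*(a + 4)*(a^2 + 2*a) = a*(a - 3)*(a + 4)*(a + 2)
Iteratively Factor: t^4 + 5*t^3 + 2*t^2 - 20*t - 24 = (t + 2)*(t^3 + 3*t^2 - 4*t - 12) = (t - 2)*(t + 2)*(t^2 + 5*t + 6) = (t - 2)*(t + 2)*(t + 3)*(t + 2)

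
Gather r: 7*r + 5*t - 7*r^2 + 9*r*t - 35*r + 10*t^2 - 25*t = -7*r^2 + r*(9*t - 28) + 10*t^2 - 20*t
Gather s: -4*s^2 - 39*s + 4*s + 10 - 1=-4*s^2 - 35*s + 9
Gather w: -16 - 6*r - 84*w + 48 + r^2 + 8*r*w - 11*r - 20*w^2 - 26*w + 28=r^2 - 17*r - 20*w^2 + w*(8*r - 110) + 60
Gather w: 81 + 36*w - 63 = 36*w + 18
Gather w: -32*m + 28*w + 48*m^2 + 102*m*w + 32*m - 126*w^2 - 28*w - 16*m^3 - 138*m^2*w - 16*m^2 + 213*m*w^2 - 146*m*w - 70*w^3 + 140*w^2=-16*m^3 + 32*m^2 - 70*w^3 + w^2*(213*m + 14) + w*(-138*m^2 - 44*m)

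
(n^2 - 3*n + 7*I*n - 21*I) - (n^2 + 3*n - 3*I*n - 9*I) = -6*n + 10*I*n - 12*I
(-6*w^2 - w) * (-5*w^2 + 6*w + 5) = 30*w^4 - 31*w^3 - 36*w^2 - 5*w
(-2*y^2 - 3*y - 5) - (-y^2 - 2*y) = -y^2 - y - 5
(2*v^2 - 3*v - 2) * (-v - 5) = -2*v^3 - 7*v^2 + 17*v + 10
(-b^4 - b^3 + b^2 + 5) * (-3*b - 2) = 3*b^5 + 5*b^4 - b^3 - 2*b^2 - 15*b - 10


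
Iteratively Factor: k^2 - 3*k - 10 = (k - 5)*(k + 2)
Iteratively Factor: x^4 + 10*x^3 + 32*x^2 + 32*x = (x + 4)*(x^3 + 6*x^2 + 8*x) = x*(x + 4)*(x^2 + 6*x + 8) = x*(x + 4)^2*(x + 2)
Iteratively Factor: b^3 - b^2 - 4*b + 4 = (b - 1)*(b^2 - 4) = (b - 2)*(b - 1)*(b + 2)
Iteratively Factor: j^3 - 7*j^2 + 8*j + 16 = (j + 1)*(j^2 - 8*j + 16) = (j - 4)*(j + 1)*(j - 4)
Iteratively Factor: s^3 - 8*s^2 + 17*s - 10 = (s - 2)*(s^2 - 6*s + 5) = (s - 5)*(s - 2)*(s - 1)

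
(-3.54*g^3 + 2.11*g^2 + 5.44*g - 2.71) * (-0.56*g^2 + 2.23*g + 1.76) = 1.9824*g^5 - 9.0758*g^4 - 4.5715*g^3 + 17.3624*g^2 + 3.5311*g - 4.7696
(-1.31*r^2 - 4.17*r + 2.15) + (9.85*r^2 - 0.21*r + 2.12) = 8.54*r^2 - 4.38*r + 4.27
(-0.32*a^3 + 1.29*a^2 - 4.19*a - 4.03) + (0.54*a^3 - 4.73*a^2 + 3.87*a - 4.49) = 0.22*a^3 - 3.44*a^2 - 0.32*a - 8.52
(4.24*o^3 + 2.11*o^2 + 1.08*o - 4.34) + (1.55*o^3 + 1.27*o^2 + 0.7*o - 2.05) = 5.79*o^3 + 3.38*o^2 + 1.78*o - 6.39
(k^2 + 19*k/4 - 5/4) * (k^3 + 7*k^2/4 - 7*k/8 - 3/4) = k^5 + 13*k^4/2 + 99*k^3/16 - 227*k^2/32 - 79*k/32 + 15/16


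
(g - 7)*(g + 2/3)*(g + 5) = g^3 - 4*g^2/3 - 109*g/3 - 70/3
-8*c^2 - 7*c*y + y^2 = (-8*c + y)*(c + y)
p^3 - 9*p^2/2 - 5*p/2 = p*(p - 5)*(p + 1/2)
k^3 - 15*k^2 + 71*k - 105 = (k - 7)*(k - 5)*(k - 3)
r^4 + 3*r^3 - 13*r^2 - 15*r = r*(r - 3)*(r + 1)*(r + 5)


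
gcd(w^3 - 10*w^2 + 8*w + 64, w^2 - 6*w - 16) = w^2 - 6*w - 16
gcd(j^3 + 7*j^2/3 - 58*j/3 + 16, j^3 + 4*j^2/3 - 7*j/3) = j - 1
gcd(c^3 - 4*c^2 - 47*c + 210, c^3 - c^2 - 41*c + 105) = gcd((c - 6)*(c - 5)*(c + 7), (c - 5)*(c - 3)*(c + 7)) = c^2 + 2*c - 35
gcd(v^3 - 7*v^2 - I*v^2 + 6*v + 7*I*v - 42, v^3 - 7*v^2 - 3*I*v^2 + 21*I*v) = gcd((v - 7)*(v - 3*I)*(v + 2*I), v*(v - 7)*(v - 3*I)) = v^2 + v*(-7 - 3*I) + 21*I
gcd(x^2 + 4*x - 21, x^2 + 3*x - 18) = x - 3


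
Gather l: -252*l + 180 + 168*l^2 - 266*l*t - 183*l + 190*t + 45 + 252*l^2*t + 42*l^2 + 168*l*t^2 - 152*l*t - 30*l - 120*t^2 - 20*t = l^2*(252*t + 210) + l*(168*t^2 - 418*t - 465) - 120*t^2 + 170*t + 225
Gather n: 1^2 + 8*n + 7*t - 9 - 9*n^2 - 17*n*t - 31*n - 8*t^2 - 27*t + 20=-9*n^2 + n*(-17*t - 23) - 8*t^2 - 20*t + 12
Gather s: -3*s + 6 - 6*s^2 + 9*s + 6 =-6*s^2 + 6*s + 12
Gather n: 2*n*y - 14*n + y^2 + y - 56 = n*(2*y - 14) + y^2 + y - 56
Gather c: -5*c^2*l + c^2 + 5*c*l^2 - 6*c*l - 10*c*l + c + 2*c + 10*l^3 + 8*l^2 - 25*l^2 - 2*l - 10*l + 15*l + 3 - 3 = c^2*(1 - 5*l) + c*(5*l^2 - 16*l + 3) + 10*l^3 - 17*l^2 + 3*l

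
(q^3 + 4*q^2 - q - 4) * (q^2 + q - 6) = q^5 + 5*q^4 - 3*q^3 - 29*q^2 + 2*q + 24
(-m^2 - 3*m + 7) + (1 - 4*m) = -m^2 - 7*m + 8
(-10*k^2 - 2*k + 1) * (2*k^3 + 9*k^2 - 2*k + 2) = -20*k^5 - 94*k^4 + 4*k^3 - 7*k^2 - 6*k + 2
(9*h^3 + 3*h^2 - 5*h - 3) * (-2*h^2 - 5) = -18*h^5 - 6*h^4 - 35*h^3 - 9*h^2 + 25*h + 15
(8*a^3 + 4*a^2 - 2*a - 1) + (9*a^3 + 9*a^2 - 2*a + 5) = 17*a^3 + 13*a^2 - 4*a + 4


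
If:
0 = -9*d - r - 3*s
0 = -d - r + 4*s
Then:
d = -7*s/8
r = 39*s/8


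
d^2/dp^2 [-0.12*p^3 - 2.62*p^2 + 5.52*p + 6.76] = -0.72*p - 5.24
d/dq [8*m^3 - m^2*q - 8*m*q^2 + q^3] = -m^2 - 16*m*q + 3*q^2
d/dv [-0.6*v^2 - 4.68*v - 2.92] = -1.2*v - 4.68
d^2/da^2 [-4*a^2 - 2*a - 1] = -8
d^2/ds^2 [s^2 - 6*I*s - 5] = 2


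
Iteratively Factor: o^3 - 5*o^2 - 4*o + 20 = (o + 2)*(o^2 - 7*o + 10) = (o - 2)*(o + 2)*(o - 5)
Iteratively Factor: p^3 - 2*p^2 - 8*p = (p)*(p^2 - 2*p - 8) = p*(p + 2)*(p - 4)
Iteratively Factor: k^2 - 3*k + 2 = (k - 1)*(k - 2)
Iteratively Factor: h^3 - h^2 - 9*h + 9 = (h - 3)*(h^2 + 2*h - 3) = (h - 3)*(h - 1)*(h + 3)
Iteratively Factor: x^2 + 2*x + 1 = (x + 1)*(x + 1)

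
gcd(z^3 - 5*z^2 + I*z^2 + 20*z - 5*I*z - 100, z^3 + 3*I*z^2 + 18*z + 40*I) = z^2 + I*z + 20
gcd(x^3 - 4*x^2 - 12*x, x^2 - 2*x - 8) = x + 2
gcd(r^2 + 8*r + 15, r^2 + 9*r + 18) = r + 3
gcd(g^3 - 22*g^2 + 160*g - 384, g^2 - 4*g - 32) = g - 8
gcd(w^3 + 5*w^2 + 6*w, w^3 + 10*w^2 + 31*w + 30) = w^2 + 5*w + 6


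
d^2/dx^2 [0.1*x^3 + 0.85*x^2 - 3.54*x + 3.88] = 0.6*x + 1.7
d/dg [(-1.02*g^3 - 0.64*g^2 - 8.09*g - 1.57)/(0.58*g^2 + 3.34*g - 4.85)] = (-0.5916*g^4 - 6.8136*g^3 + 17.3956*g^2 + 8.0292*g + 44.4803)/(0.3364*g^4 + 3.8744*g^3 + 5.5296*g^2 - 32.398*g + 23.5225)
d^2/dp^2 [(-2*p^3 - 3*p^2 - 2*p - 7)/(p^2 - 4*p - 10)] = 6*(-22*p^3 - 117*p^2 - 192*p - 134)/(p^6 - 12*p^5 + 18*p^4 + 176*p^3 - 180*p^2 - 1200*p - 1000)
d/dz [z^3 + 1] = 3*z^2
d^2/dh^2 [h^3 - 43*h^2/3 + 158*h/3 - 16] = 6*h - 86/3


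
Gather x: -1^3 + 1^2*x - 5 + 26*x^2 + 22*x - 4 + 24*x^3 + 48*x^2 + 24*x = 24*x^3 + 74*x^2 + 47*x - 10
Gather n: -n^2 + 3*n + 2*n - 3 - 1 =-n^2 + 5*n - 4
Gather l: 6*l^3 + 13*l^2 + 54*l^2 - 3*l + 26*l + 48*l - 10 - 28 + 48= 6*l^3 + 67*l^2 + 71*l + 10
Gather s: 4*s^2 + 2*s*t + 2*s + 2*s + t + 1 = 4*s^2 + s*(2*t + 4) + t + 1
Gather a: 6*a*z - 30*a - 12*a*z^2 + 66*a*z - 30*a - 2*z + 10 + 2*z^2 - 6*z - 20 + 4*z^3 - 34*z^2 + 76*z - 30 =a*(-12*z^2 + 72*z - 60) + 4*z^3 - 32*z^2 + 68*z - 40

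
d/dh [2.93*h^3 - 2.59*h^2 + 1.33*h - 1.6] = 8.79*h^2 - 5.18*h + 1.33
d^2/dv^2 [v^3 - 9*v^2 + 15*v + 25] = 6*v - 18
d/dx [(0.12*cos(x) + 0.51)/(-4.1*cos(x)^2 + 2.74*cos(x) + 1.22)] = (-0.492*cos(x)^2 - 4.182*cos(x) + 1.251)*sin(x)/(16.81*cos(x)^4 - 22.468*cos(x)^3 - 2.4964*cos(x)^2 + 6.6856*cos(x) + 1.4884)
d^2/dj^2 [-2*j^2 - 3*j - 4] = -4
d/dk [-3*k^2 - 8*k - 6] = -6*k - 8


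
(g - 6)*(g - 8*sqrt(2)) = g^2 - 8*sqrt(2)*g - 6*g + 48*sqrt(2)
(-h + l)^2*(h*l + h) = h^3*l + h^3 - 2*h^2*l^2 - 2*h^2*l + h*l^3 + h*l^2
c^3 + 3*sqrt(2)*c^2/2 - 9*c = c*(c - 3*sqrt(2)/2)*(c + 3*sqrt(2))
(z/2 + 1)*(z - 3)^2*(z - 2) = z^4/2 - 3*z^3 + 5*z^2/2 + 12*z - 18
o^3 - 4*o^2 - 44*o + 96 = (o - 8)*(o - 2)*(o + 6)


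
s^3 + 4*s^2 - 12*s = s*(s - 2)*(s + 6)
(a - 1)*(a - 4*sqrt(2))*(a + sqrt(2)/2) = a^3 - 7*sqrt(2)*a^2/2 - a^2 - 4*a + 7*sqrt(2)*a/2 + 4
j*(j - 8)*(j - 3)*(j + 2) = j^4 - 9*j^3 + 2*j^2 + 48*j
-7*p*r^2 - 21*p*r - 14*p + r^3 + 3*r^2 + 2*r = (-7*p + r)*(r + 1)*(r + 2)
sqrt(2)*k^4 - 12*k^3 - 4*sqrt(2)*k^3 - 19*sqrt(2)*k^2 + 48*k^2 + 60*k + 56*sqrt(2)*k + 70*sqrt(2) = (k - 5)*(k - 7*sqrt(2))*(k + sqrt(2))*(sqrt(2)*k + sqrt(2))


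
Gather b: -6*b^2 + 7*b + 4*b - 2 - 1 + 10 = -6*b^2 + 11*b + 7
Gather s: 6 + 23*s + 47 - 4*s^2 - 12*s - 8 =-4*s^2 + 11*s + 45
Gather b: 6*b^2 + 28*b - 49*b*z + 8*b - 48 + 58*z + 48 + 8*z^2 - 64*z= 6*b^2 + b*(36 - 49*z) + 8*z^2 - 6*z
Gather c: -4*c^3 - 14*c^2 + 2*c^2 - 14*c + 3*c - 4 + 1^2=-4*c^3 - 12*c^2 - 11*c - 3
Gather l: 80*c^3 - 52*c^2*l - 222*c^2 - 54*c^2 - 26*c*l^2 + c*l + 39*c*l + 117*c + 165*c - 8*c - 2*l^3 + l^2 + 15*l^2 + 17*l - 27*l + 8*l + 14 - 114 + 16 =80*c^3 - 276*c^2 + 274*c - 2*l^3 + l^2*(16 - 26*c) + l*(-52*c^2 + 40*c - 2) - 84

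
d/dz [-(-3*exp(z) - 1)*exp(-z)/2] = -exp(-z)/2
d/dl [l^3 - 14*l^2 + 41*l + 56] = 3*l^2 - 28*l + 41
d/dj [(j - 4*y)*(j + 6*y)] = 2*j + 2*y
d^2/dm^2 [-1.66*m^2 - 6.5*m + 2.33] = -3.32000000000000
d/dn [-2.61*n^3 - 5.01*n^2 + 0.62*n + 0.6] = -7.83*n^2 - 10.02*n + 0.62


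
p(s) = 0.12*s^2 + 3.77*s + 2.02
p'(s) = 0.24*s + 3.77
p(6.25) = 30.27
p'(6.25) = 5.27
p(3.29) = 15.72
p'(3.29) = 4.56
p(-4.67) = -12.97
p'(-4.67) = 2.65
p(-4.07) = -11.34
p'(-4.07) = 2.79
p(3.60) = 17.15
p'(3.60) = 4.63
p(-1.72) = -4.11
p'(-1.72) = 3.36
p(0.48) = 3.86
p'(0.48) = 3.89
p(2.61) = 12.68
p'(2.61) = 4.40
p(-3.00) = -8.21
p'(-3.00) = 3.05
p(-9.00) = -22.19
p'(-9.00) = 1.61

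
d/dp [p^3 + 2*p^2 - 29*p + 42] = 3*p^2 + 4*p - 29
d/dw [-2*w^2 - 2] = -4*w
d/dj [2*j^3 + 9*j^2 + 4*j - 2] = 6*j^2 + 18*j + 4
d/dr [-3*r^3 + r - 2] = 1 - 9*r^2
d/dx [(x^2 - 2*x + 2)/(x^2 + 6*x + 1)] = 2*(4*x^2 - x - 7)/(x^4 + 12*x^3 + 38*x^2 + 12*x + 1)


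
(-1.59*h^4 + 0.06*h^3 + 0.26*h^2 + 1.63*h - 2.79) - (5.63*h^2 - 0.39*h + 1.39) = -1.59*h^4 + 0.06*h^3 - 5.37*h^2 + 2.02*h - 4.18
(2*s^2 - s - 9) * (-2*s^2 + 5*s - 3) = -4*s^4 + 12*s^3 + 7*s^2 - 42*s + 27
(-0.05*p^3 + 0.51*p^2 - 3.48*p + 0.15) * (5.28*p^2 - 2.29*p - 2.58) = -0.264*p^5 + 2.8073*p^4 - 19.4133*p^3 + 7.4454*p^2 + 8.6349*p - 0.387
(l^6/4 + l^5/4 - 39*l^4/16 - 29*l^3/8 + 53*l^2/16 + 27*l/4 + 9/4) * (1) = l^6/4 + l^5/4 - 39*l^4/16 - 29*l^3/8 + 53*l^2/16 + 27*l/4 + 9/4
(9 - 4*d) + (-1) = 8 - 4*d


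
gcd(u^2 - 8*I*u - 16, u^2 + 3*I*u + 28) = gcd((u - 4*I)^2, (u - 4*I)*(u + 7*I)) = u - 4*I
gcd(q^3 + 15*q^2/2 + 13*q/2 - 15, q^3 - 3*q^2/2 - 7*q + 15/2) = q^2 + 3*q/2 - 5/2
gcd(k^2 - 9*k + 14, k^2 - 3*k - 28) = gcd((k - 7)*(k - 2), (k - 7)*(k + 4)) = k - 7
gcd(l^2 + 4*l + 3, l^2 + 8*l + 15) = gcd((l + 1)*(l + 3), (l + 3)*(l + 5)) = l + 3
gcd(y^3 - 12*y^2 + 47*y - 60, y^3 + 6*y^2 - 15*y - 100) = y - 4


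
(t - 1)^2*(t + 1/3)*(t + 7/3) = t^4 + 2*t^3/3 - 32*t^2/9 + 10*t/9 + 7/9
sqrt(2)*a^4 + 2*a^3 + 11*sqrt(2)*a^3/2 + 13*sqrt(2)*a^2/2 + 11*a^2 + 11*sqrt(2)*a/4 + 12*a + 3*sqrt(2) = (a + 3/2)*(a + 4)*(a + sqrt(2)/2)*(sqrt(2)*a + 1)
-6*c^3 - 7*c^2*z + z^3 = (-3*c + z)*(c + z)*(2*c + z)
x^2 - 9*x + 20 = (x - 5)*(x - 4)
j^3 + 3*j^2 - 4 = (j - 1)*(j + 2)^2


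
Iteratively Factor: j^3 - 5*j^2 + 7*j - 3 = (j - 1)*(j^2 - 4*j + 3) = (j - 1)^2*(j - 3)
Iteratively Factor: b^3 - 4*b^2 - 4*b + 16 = (b - 2)*(b^2 - 2*b - 8) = (b - 2)*(b + 2)*(b - 4)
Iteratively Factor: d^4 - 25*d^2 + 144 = (d + 3)*(d^3 - 3*d^2 - 16*d + 48) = (d - 3)*(d + 3)*(d^2 - 16) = (d - 3)*(d + 3)*(d + 4)*(d - 4)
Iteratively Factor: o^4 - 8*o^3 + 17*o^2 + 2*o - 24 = (o - 2)*(o^3 - 6*o^2 + 5*o + 12) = (o - 2)*(o + 1)*(o^2 - 7*o + 12) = (o - 4)*(o - 2)*(o + 1)*(o - 3)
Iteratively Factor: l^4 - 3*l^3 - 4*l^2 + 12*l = (l - 2)*(l^3 - l^2 - 6*l) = l*(l - 2)*(l^2 - l - 6) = l*(l - 3)*(l - 2)*(l + 2)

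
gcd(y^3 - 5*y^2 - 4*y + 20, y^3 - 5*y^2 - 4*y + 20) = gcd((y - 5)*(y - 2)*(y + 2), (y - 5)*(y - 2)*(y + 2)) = y^3 - 5*y^2 - 4*y + 20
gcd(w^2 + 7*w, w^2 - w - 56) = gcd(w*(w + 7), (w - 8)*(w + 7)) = w + 7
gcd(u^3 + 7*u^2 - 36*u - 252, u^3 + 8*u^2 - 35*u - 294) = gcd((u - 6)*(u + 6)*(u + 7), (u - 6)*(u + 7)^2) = u^2 + u - 42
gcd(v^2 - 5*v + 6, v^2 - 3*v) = v - 3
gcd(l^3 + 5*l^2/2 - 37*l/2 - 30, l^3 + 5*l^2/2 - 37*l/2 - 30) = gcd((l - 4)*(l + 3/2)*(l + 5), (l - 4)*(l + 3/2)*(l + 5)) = l^3 + 5*l^2/2 - 37*l/2 - 30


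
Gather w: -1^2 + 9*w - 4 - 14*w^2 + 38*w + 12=-14*w^2 + 47*w + 7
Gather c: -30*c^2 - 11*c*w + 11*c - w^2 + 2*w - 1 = -30*c^2 + c*(11 - 11*w) - w^2 + 2*w - 1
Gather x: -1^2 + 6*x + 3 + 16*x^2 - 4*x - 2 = 16*x^2 + 2*x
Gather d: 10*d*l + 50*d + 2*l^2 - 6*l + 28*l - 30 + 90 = d*(10*l + 50) + 2*l^2 + 22*l + 60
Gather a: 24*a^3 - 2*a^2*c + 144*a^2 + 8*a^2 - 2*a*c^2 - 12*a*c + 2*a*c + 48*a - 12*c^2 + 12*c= 24*a^3 + a^2*(152 - 2*c) + a*(-2*c^2 - 10*c + 48) - 12*c^2 + 12*c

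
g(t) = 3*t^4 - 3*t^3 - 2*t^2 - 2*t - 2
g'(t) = 12*t^3 - 9*t^2 - 4*t - 2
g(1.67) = -1.56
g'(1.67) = 22.11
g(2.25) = 26.09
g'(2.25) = 80.12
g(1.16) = -6.26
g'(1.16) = -0.02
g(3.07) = 152.69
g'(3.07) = 248.11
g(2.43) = 42.89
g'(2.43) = 107.32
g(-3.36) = 478.31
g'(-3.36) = -545.36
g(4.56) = 959.96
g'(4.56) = 930.44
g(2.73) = 83.23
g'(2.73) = 164.16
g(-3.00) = 310.00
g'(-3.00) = -395.00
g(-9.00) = 21724.00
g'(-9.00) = -9443.00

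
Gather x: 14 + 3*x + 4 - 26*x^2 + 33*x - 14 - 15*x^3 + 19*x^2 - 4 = -15*x^3 - 7*x^2 + 36*x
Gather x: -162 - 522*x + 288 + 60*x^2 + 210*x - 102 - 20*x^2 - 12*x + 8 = 40*x^2 - 324*x + 32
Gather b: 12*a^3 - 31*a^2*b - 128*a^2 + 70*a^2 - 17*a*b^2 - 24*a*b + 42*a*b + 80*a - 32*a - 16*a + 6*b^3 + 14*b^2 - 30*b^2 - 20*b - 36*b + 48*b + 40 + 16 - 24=12*a^3 - 58*a^2 + 32*a + 6*b^3 + b^2*(-17*a - 16) + b*(-31*a^2 + 18*a - 8) + 32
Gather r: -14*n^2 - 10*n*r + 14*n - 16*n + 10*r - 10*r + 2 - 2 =-14*n^2 - 10*n*r - 2*n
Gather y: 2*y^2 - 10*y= 2*y^2 - 10*y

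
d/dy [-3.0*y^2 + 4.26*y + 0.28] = 4.26 - 6.0*y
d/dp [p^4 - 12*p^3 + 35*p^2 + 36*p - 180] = 4*p^3 - 36*p^2 + 70*p + 36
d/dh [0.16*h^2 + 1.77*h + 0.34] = 0.32*h + 1.77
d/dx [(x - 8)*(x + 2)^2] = (x + 2)*(3*x - 14)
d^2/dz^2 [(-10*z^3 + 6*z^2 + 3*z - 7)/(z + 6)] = 2*(-10*z^3 - 180*z^2 - 1080*z + 191)/(z^3 + 18*z^2 + 108*z + 216)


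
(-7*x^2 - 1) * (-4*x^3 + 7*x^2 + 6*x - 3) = 28*x^5 - 49*x^4 - 38*x^3 + 14*x^2 - 6*x + 3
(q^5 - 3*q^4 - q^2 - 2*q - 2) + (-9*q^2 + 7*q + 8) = q^5 - 3*q^4 - 10*q^2 + 5*q + 6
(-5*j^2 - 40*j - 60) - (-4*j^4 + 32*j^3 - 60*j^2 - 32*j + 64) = 4*j^4 - 32*j^3 + 55*j^2 - 8*j - 124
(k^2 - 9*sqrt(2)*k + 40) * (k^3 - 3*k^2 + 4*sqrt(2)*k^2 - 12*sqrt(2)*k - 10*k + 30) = k^5 - 5*sqrt(2)*k^4 - 3*k^4 - 42*k^3 + 15*sqrt(2)*k^3 + 126*k^2 + 250*sqrt(2)*k^2 - 750*sqrt(2)*k - 400*k + 1200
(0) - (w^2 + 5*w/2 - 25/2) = -w^2 - 5*w/2 + 25/2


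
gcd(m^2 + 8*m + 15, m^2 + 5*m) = m + 5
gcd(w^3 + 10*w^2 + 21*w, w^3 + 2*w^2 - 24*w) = w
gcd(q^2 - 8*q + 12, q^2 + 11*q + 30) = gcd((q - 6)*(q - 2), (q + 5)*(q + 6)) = 1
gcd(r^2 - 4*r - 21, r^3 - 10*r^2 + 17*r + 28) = r - 7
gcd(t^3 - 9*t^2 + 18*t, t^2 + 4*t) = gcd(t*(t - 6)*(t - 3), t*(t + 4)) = t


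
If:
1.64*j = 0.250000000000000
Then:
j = 0.15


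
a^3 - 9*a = a*(a - 3)*(a + 3)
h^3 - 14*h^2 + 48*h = h*(h - 8)*(h - 6)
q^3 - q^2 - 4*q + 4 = (q - 2)*(q - 1)*(q + 2)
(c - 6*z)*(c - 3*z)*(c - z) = c^3 - 10*c^2*z + 27*c*z^2 - 18*z^3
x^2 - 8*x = x*(x - 8)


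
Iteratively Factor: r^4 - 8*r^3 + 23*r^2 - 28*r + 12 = (r - 3)*(r^3 - 5*r^2 + 8*r - 4) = (r - 3)*(r - 2)*(r^2 - 3*r + 2) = (r - 3)*(r - 2)*(r - 1)*(r - 2)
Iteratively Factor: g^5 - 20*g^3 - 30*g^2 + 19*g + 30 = (g + 3)*(g^4 - 3*g^3 - 11*g^2 + 3*g + 10) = (g + 1)*(g + 3)*(g^3 - 4*g^2 - 7*g + 10) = (g + 1)*(g + 2)*(g + 3)*(g^2 - 6*g + 5) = (g - 5)*(g + 1)*(g + 2)*(g + 3)*(g - 1)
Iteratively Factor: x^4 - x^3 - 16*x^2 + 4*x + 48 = (x + 3)*(x^3 - 4*x^2 - 4*x + 16) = (x - 2)*(x + 3)*(x^2 - 2*x - 8) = (x - 4)*(x - 2)*(x + 3)*(x + 2)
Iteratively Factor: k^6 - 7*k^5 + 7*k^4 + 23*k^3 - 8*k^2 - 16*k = (k - 4)*(k^5 - 3*k^4 - 5*k^3 + 3*k^2 + 4*k) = (k - 4)*(k - 1)*(k^4 - 2*k^3 - 7*k^2 - 4*k) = (k - 4)*(k - 1)*(k + 1)*(k^3 - 3*k^2 - 4*k) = (k - 4)^2*(k - 1)*(k + 1)*(k^2 + k) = (k - 4)^2*(k - 1)*(k + 1)^2*(k)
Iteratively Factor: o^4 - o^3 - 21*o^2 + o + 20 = (o - 1)*(o^3 - 21*o - 20) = (o - 1)*(o + 4)*(o^2 - 4*o - 5) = (o - 1)*(o + 1)*(o + 4)*(o - 5)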